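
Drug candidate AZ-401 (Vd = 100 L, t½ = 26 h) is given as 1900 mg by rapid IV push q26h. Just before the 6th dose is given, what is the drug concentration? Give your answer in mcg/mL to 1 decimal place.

18.4 mcg/mL

f = (1/2)^(τ/t½) = (1/2)^(26/26) ≈ 0.5000.
C₀ = D/Vd = 1900/100 ≈ 19.000 mcg/mL.
Before the 6th dose, 5 doses have been given. Superposition: Cmin = C₀·(f + f² + … + f^5).
≈ 19.000 × (0.5000 + 0.2500 + 0.1250 + 0.0625 + 0.0313) ≈ 19.000 × 0.9688 ≈ 18.407 mcg/mL.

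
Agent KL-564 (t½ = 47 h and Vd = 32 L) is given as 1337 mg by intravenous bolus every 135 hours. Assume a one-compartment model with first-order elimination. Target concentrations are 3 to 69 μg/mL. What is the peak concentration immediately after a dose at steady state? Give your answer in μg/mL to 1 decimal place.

Over one 135-h interval, 135/47 ≈ 2.8723 half-lives elapse, leaving f ≈ 0.1366 of each dose.
At steady state, accumulation factor R = 1/(1 − e^(−kτ)) ≈ 1.1582.
Single-dose peak C₀ = D/Vd = 1337/32 ≈ 41.781 μg/mL.
Cmax,ss = C₀/(1 − f) ≈ 41.781/0.8634 ≈ 48.391 μg/mL.
Peak 48.4 μg/mL vs MTC 69 μg/mL: below toxic threshold.

48.4 μg/mL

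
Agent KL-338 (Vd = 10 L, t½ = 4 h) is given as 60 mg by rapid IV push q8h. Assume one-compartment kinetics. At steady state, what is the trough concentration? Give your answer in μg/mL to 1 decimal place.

2.0 μg/mL

τ = 8 h = 2 half-lives, so f = (1/2)^2 = 0.25.
Accumulation ratio R = 1/(1 − f) = 1/0.75 = 4/3.
Single-dose peak C₀ = D/Vd = 60/10 = 6 μg/mL.
Steady-state peak Cmax,ss = C₀·R = 6 × 4/3 ≈ 8.000 μg/mL.
Steady-state trough Cmin,ss = Cmax,ss·f ≈ 8.000 × 0.25 ≈ 2.000 μg/mL.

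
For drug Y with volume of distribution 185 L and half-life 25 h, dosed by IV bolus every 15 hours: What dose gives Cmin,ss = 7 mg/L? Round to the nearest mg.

τ/t½ = 15/25 ≈ 0.6, so f = (1/2)^(15/25) ≈ 0.659754.
Cmin,ss = (D/Vd)·f/(1−f), so D = Cmin,ss·Vd·(1−f)/f.
D = 7 × 185 × (1−f)/f ≈ 7 × 185 × 0.51572 ≈ 667.86 mg.

668 mg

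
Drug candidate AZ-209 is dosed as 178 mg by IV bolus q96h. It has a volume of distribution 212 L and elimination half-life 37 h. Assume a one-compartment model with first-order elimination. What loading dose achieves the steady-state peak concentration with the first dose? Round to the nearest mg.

f = (1/2)^(96/37) ≈ 0.165558; accumulation ratio R = 1/(1−f) ≈ 1.19841.
Loading dose to hit Cmax,ss on first dose: D_load = D_maint·R ≈ 178 × 1.19841 ≈ 213.32 mg.

213 mg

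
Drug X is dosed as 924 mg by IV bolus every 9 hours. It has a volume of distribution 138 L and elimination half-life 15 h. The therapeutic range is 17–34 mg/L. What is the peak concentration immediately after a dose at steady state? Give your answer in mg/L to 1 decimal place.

τ/t½ = 9/15 ≈ 0.6, so fraction remaining f = (1/2)^(9/15) ≈ 0.6598.
At steady state, accumulation factor R = 1/(1 − e^(−kτ)) ≈ 2.9394.
Single-dose peak C₀ = D/Vd = 924/138 ≈ 6.696 mg/L.
Steady-state peak Cmax,ss = C₀·R ≈ 6.696 × 2.9394 ≈ 19.682 mg/L.
Peak 19.7 mg/L vs MTC 34 mg/L: below toxic threshold.

19.7 mg/L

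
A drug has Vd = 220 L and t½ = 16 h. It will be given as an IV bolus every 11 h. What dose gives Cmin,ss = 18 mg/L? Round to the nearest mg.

τ/t½ = 11/16 ≈ 0.6875, so f = (1/2)^(11/16) ≈ 0.620929.
Cmin,ss = (D/Vd)·f/(1−f), so D = Cmin,ss·Vd·(1−f)/f.
D = 18 × 220 × (1−f)/f ≈ 18 × 220 × 0.61049 ≈ 2417.54 mg.

2418 mg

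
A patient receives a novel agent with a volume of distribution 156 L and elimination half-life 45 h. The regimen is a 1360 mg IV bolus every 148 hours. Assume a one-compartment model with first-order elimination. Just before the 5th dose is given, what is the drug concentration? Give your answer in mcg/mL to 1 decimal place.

1.0 mcg/mL

f = (1/2)^(τ/t½) = (1/2)^(148/45) ≈ 0.1023.
C₀ = D/Vd = 1360/156 ≈ 8.718 mcg/mL.
Before the 5th dose, 4 doses have been given. Superposition: Cmin = C₀·(f + f² + … + f^4).
≈ 8.718 × (0.1023 + 0.0105 + 0.0011 + 0.0001) ≈ 8.718 × 0.1140 ≈ 0.994 mcg/mL.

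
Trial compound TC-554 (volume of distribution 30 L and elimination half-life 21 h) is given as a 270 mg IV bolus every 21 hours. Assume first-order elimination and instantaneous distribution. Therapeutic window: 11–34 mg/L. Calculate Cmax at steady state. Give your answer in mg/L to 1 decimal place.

The dosing interval is 1 half-life, so f = 2^(−1) = 0.5.
Accumulation ratio R = 1/(1 − f) = 1/0.5 = 2/1.
Single-dose peak C₀ = D/Vd = 270/30 = 9 mg/L.
Steady-state peak Cmax,ss = C₀·R = 9 × 2/1 ≈ 18.000 mg/L.
Peak 18.0 mg/L vs MTC 34 mg/L: below toxic threshold.

18.0 mg/L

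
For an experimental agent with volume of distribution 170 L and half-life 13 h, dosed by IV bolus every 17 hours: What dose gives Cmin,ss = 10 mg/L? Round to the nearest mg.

τ/t½ = 17/13 ≈ 1.3077, so f = (1/2)^(17/13) ≈ 0.403967.
Cmin,ss = (D/Vd)·f/(1−f), so D = Cmin,ss·Vd·(1−f)/f.
D = 10 × 170 × (1−f)/f ≈ 10 × 170 × 1.47545 ≈ 2508.26 mg.

2508 mg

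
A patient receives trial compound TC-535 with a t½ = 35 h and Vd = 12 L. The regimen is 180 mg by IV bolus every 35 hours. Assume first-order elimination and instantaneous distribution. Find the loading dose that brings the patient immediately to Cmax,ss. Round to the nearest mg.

f = (1/2)^(35/35) ≈ 0.500000; accumulation ratio R = 1/(1−f) ≈ 2.00000.
Loading dose to hit Cmax,ss on first dose: D_load = D_maint·R ≈ 180 × 2.00000 ≈ 360.00 mg.

360 mg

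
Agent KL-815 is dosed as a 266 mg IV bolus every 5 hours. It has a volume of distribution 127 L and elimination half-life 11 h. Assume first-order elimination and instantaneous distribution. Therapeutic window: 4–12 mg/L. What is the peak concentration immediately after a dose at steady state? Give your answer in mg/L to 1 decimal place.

7.7 mg/L

k = ln2/t½ = ln2/11 ≈ 0.063013 h⁻¹; fraction remaining f = e^(−kτ) = e^(−0.063013×5) ≈ 0.7297.
Accumulation ratio R = 1/(1 − f) ≈ 1/0.2703 ≈ 3.6996.
Each bolus raises the concentration by D/Vd = 266/127 ≈ 2.094 mg/L.
Cmax,ss = C₀/(1 − f) ≈ 2.094/0.2703 ≈ 7.747 mg/L.
Peak 7.7 mg/L vs MTC 12 mg/L: below toxic threshold.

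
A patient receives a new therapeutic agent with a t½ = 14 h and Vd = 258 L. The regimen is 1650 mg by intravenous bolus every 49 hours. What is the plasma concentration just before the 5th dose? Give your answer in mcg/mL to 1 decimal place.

0.6 mcg/mL

f = (1/2)^(τ/t½) = (1/2)^(49/14) ≈ 0.0884.
C₀ = D/Vd = 1650/258 ≈ 6.395 mcg/mL.
Before the 5th dose, 4 doses have been given. Superposition: Cmin = C₀·(f + f² + … + f^4).
≈ 6.395 × (0.0884 + 0.0078 + 0.0007 + 0.0001) ≈ 6.395 × 0.0970 ≈ 0.620 mcg/mL.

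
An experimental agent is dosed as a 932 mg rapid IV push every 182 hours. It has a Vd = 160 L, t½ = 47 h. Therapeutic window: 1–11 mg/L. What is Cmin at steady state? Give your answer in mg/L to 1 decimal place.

0.4 mg/L

τ/t½ = 182/47 ≈ 3.8723, so fraction remaining f = (1/2)^(182/47) ≈ 0.0683.
Accumulation ratio R = 1/(1 − f) ≈ 1/0.9317 ≈ 1.0733.
Each bolus raises the concentration by D/Vd = 932/160 ≈ 5.825 mg/L.
Cmax,ss = C₀/(1 − f) ≈ 5.825/0.9317 ≈ 6.252 mg/L.
One interval later, Cmin,ss = Cmax,ss·e^(−kτ) ≈ 6.252 × 0.0683 ≈ 0.427 mg/L.
Trough 0.4 mg/L vs MEC 1 mg/L: subtherapeutic.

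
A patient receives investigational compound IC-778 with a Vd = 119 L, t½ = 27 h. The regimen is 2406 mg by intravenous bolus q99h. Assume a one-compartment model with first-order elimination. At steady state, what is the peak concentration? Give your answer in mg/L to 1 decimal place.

21.9 mg/L

k = ln2/t½ = ln2/27 ≈ 0.025672 h⁻¹; fraction remaining f = e^(−kτ) = e^(−0.025672×99) ≈ 0.0787.
At steady state, accumulation factor R = 1/(1 − e^(−kτ)) ≈ 1.0854.
Single-dose peak C₀ = D/Vd = 2406/119 ≈ 20.218 mg/L.
Steady-state peak Cmax,ss = C₀·R ≈ 20.218 × 1.0854 ≈ 21.945 mg/L.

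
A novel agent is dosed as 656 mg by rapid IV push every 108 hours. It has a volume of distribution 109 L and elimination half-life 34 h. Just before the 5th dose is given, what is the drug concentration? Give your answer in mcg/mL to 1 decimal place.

0.7 mcg/mL

f = (1/2)^(τ/t½) = (1/2)^(108/34) ≈ 0.1106.
C₀ = D/Vd = 656/109 ≈ 6.018 mcg/mL.
Before the 5th dose, 4 doses have been given. Superposition: Cmin = C₀·(f + f² + … + f^4).
≈ 6.018 × (0.1106 + 0.0122 + 0.0014 + 0.0001) ≈ 6.018 × 0.1243 ≈ 0.748 mcg/mL.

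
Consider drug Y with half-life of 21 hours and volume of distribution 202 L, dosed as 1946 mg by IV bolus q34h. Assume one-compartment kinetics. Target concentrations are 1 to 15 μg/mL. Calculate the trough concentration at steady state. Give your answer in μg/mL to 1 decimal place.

4.7 μg/mL

τ/t½ = 34/21 ≈ 1.619, so fraction remaining f = (1/2)^(34/21) ≈ 0.3256.
Accumulation ratio R = 1/(1 − f) ≈ 1/0.6744 ≈ 1.4828.
Single-dose peak C₀ = D/Vd = 1946/202 ≈ 9.634 μg/mL.
Steady-state peak Cmax,ss = C₀·R ≈ 9.634 × 1.4828 ≈ 14.285 μg/mL.
Steady-state trough Cmin,ss = Cmax,ss·f ≈ 14.285 × 0.3256 ≈ 4.651 μg/mL.
Trough 4.7 μg/mL vs MEC 1 μg/mL: adequate.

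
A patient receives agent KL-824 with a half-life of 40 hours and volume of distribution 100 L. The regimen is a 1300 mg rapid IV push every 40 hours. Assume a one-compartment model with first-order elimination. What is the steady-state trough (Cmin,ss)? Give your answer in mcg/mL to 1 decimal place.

13.0 mcg/mL

The dosing interval is 1 half-life, so f = 2^(−1) = 0.5.
At steady state, R = 1/(1 − 0.5) = 2/1.
Single-dose peak C₀ = D/Vd = 1300/100 = 13 mcg/mL.
Steady-state peak Cmax,ss = C₀·R = 13 × 2/1 ≈ 26.000 mcg/mL.
Steady-state trough Cmin,ss = Cmax,ss·f ≈ 26.000 × 0.5 ≈ 13.000 mcg/mL.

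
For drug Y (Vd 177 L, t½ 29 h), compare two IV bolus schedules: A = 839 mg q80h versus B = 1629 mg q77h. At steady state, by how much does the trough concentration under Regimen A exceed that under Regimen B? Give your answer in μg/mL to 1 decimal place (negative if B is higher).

-0.9 μg/mL

Regimen A: f = (1/2)^(80/29) ≈ 0.1478; Cmin,ss = (839/177)·f/(1−f) ≈ 0.822 μg/mL.
Regimen B: f = (1/2)^(77/29) ≈ 0.1587; Cmin,ss = (1629/177)·f/(1−f) ≈ 1.736 μg/mL.
Difference ≈ 0.822 − 1.736 ≈ -0.914 μg/mL.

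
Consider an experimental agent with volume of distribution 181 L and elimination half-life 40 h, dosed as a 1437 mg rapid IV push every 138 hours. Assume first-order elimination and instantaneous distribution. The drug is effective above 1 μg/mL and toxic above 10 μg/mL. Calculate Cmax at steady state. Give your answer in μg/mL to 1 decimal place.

8.7 μg/mL

τ/t½ = 138/40 ≈ 3.45, so fraction remaining f = (1/2)^(138/40) ≈ 0.0915.
At steady state, accumulation factor R = 1/(1 − e^(−kτ)) ≈ 1.1007.
Each bolus raises the concentration by D/Vd = 1437/181 ≈ 7.939 μg/mL.
Steady-state peak Cmax,ss = C₀·R ≈ 7.939 × 1.1007 ≈ 8.738 μg/mL.
Peak 8.7 μg/mL vs MTC 10 μg/mL: below toxic threshold.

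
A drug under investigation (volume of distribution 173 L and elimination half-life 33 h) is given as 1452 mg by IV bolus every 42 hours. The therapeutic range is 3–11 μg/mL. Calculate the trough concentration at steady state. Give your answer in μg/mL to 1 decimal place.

Over one 42-h interval, 42/33 ≈ 1.2727 half-lives elapse, leaving f ≈ 0.4139 of each dose.
Each bolus raises the concentration by D/Vd = 1452/173 ≈ 8.393 μg/mL.
Steady-state trough Cmin,ss = C₀·f/(1−f) ≈ 8.393 × 0.4139/0.5861 ≈ 5.927 μg/mL.
Trough 5.9 μg/mL vs MEC 3 μg/mL: adequate.

5.9 μg/mL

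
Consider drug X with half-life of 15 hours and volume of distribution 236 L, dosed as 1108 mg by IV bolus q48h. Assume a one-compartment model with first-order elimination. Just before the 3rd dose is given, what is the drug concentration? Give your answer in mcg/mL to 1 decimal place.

f = (1/2)^(τ/t½) = (1/2)^(48/15) ≈ 0.1088.
C₀ = D/Vd = 1108/236 ≈ 4.695 mcg/mL.
Before the 3rd dose, 2 doses have been given. Superposition: Cmin = C₀·(f + f²).
≈ 4.695 × (0.1088 + 0.0118) ≈ 4.695 × 0.1206 ≈ 0.566 mcg/mL.

0.6 mcg/mL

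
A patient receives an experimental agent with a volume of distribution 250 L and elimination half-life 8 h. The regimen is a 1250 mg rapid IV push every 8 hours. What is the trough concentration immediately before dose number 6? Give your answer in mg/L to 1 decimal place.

f = (1/2)^(τ/t½) = (1/2)^(8/8) ≈ 0.5000.
C₀ = D/Vd = 1250/250 ≈ 5.000 mg/L.
Before the 6th dose, 5 doses have been given. Superposition: Cmin = C₀·(f + f² + … + f^5).
≈ 5.000 × (0.5000 + 0.2500 + 0.1250 + 0.0625 + 0.0313) ≈ 5.000 × 0.9688 ≈ 4.844 mg/L.

4.8 mg/L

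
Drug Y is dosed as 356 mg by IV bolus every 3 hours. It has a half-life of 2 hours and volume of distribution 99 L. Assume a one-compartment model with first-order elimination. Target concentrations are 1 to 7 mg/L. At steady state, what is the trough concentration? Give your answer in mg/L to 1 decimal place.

2.0 mg/L

k = ln2/t½ = ln2/2 ≈ 0.346574 h⁻¹; fraction remaining f = e^(−kτ) = e^(−0.346574×3) ≈ 0.3536.
Single-dose peak C₀ = D/Vd = 356/99 ≈ 3.596 mg/L.
Steady-state trough Cmin,ss = C₀·f/(1−f) ≈ 3.596 × 0.3536/0.6464 ≈ 1.967 mg/L.
Trough 2.0 mg/L vs MEC 1 mg/L: adequate.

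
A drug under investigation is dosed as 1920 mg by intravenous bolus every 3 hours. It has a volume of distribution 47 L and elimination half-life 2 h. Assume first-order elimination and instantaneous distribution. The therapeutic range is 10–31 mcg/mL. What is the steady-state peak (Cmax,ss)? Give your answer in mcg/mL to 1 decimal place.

Over one 3-h interval, 3/2 ≈ 1.5 half-lives elapse, leaving f ≈ 0.3536 of each dose.
At steady state, accumulation factor R = 1/(1 − e^(−kτ)) ≈ 1.5470.
Single-dose peak C₀ = D/Vd = 1920/47 ≈ 40.851 mcg/mL.
Steady-state peak Cmax,ss = C₀·R ≈ 40.851 × 1.5470 ≈ 63.196 mcg/mL.
Peak 63.2 mcg/mL vs MTC 31 mcg/mL: exceeds toxic threshold.

63.2 mcg/mL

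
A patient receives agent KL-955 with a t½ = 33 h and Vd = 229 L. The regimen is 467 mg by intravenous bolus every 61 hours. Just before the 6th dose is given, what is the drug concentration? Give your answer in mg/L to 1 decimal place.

0.8 mg/L

f = (1/2)^(τ/t½) = (1/2)^(61/33) ≈ 0.2777.
C₀ = D/Vd = 467/229 ≈ 2.039 mg/L.
Before the 6th dose, 5 doses have been given. Superposition: Cmin = C₀·(f + f² + … + f^5).
≈ 2.039 × (0.2777 + 0.0771 + 0.0214 + 0.0059 + 0.0017) ≈ 2.039 × 0.3838 ≈ 0.783 mg/L.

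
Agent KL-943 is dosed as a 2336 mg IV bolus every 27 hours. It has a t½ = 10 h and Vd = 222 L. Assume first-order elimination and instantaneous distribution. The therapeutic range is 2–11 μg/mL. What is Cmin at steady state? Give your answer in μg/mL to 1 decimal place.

Over one 27-h interval, 27/10 ≈ 2.7 half-lives elapse, leaving f ≈ 0.1539 of each dose.
At steady state, accumulation factor R = 1/(1 − e^(−kτ)) ≈ 1.1819.
Single-dose peak C₀ = D/Vd = 2336/222 ≈ 10.523 μg/mL.
Cmax,ss = C₀/(1 − f) ≈ 10.523/0.8461 ≈ 12.437 μg/mL.
Steady-state trough Cmin,ss = Cmax,ss·f ≈ 12.437 × 0.1539 ≈ 1.914 μg/mL.
Trough 1.9 μg/mL vs MEC 2 μg/mL: subtherapeutic.

1.9 μg/mL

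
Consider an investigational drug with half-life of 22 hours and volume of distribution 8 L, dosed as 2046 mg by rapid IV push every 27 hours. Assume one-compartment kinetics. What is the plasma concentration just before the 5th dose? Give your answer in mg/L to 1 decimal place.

f = (1/2)^(τ/t½) = (1/2)^(27/22) ≈ 0.4271.
C₀ = D/Vd = 2046/8 ≈ 255.750 mg/L.
Before the 5th dose, 4 doses have been given. Superposition: Cmin = C₀·(f + f² + … + f^4).
≈ 255.750 × (0.4271 + 0.1824 + 0.0779 + 0.0333) ≈ 255.750 × 0.7207 ≈ 184.319 mg/L.

184.3 mg/L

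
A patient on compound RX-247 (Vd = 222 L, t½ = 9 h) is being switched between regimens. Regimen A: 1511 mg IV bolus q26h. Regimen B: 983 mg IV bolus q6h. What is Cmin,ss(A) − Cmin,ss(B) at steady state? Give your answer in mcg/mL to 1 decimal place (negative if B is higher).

Regimen A: f = (1/2)^(26/9) ≈ 0.1350; Cmin,ss = (1511/222)·f/(1−f) ≈ 1.062 mcg/mL.
Regimen B: f = (1/2)^(6/9) ≈ 0.6300; Cmin,ss = (983/222)·f/(1−f) ≈ 7.539 mcg/mL.
Difference ≈ 1.062 − 7.539 ≈ -6.477 mcg/mL.

-6.5 mcg/mL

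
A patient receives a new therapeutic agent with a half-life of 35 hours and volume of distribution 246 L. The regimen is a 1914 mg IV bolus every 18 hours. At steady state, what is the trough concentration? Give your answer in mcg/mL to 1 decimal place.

18.2 mcg/mL

k = ln2/t½ = ln2/35 ≈ 0.019804 h⁻¹; fraction remaining f = e^(−kτ) = e^(−0.019804×18) ≈ 0.7001.
At steady state, accumulation factor R = 1/(1 − e^(−kτ)) ≈ 3.3344.
Each bolus raises the concentration by D/Vd = 1914/246 ≈ 7.780 mcg/mL.
Steady-state peak Cmax,ss = C₀·R ≈ 7.780 × 3.3344 ≈ 25.942 mcg/mL.
One interval later, Cmin,ss = Cmax,ss·e^(−kτ) ≈ 25.942 × 0.7001 ≈ 18.162 mcg/mL.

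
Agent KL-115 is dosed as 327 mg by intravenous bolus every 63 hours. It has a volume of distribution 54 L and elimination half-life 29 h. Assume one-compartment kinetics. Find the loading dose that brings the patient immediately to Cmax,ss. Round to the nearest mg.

420 mg

f = (1/2)^(63/29) ≈ 0.221839; accumulation ratio R = 1/(1−f) ≈ 1.28508.
Loading dose to hit Cmax,ss on first dose: D_load = D_maint·R ≈ 327 × 1.28508 ≈ 420.22 mg.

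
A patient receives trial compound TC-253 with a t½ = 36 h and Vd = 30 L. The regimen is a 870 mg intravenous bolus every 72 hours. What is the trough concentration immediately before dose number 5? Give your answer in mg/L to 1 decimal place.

9.6 mg/L

f = (1/2)^(τ/t½) = (1/2)^(72/36) ≈ 0.2500.
C₀ = D/Vd = 870/30 ≈ 29.000 mg/L.
Before the 5th dose, 4 doses have been given. Superposition: Cmin = C₀·(f + f² + … + f^4).
≈ 29.000 × (0.2500 + 0.0625 + 0.0156 + 0.0039) ≈ 29.000 × 0.3320 ≈ 9.628 mg/L.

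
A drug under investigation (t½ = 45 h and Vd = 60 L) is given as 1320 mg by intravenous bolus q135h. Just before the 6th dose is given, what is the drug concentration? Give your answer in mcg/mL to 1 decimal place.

3.1 mcg/mL

f = (1/2)^(τ/t½) = (1/2)^(135/45) ≈ 0.1250.
C₀ = D/Vd = 1320/60 ≈ 22.000 mcg/mL.
Before the 6th dose, 5 doses have been given. Superposition: Cmin = C₀·(f + f² + … + f^5).
≈ 22.000 × (0.1250 + 0.0156 + 0.0020 + 0.0002 + 0.0000) ≈ 22.000 × 0.1428 ≈ 3.142 mcg/mL.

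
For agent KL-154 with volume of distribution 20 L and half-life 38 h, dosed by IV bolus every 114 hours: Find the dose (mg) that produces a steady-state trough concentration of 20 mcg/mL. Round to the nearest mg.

τ/t½ = 114/38 ≈ 3, so f = (1/2)^(114/38) ≈ 0.125000.
Cmin,ss = (D/Vd)·f/(1−f), so D = Cmin,ss·Vd·(1−f)/f.
D = 20 × 20 × (1−f)/f ≈ 20 × 20 × 7.00000 ≈ 2800.00 mg.

2800 mg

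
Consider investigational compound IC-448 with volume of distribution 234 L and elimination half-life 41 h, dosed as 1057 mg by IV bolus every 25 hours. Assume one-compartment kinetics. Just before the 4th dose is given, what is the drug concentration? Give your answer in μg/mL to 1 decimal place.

f = (1/2)^(τ/t½) = (1/2)^(25/41) ≈ 0.6553.
C₀ = D/Vd = 1057/234 ≈ 4.517 μg/mL.
Before the 4th dose, 3 doses have been given. Superposition: Cmin = C₀·(f + f² + … + f^3).
≈ 4.517 × (0.6553 + 0.4294 + 0.2814) ≈ 4.517 × 1.3661 ≈ 6.171 μg/mL.

6.2 μg/mL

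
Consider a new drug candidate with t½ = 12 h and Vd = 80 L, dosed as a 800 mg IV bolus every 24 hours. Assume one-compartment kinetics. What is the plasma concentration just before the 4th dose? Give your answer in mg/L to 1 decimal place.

3.3 mg/L

f = (1/2)^(τ/t½) = (1/2)^(24/12) ≈ 0.2500.
C₀ = D/Vd = 800/80 ≈ 10.000 mg/L.
Before the 4th dose, 3 doses have been given. Superposition: Cmin = C₀·(f + f² + … + f^3).
≈ 10.000 × (0.2500 + 0.0625 + 0.0156) ≈ 10.000 × 0.3281 ≈ 3.281 mg/L.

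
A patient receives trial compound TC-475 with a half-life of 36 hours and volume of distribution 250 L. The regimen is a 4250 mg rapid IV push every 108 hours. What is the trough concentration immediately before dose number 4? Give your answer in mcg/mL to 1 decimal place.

f = (1/2)^(τ/t½) = (1/2)^(108/36) ≈ 0.1250.
C₀ = D/Vd = 4250/250 ≈ 17.000 mcg/mL.
Before the 4th dose, 3 doses have been given. Superposition: Cmin = C₀·(f + f² + … + f^3).
≈ 17.000 × (0.1250 + 0.0156 + 0.0020) ≈ 17.000 × 0.1426 ≈ 2.424 mcg/mL.

2.4 mcg/mL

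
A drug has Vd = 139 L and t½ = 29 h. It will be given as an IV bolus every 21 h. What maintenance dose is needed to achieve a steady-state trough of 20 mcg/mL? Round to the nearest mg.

1812 mg

τ/t½ = 21/29 ≈ 0.72414, so f = (1/2)^(21/29) ≈ 0.605359.
Cmin,ss = (D/Vd)·f/(1−f), so D = Cmin,ss·Vd·(1−f)/f.
D = 20 × 139 × (1−f)/f ≈ 20 × 139 × 0.65191 ≈ 1812.31 mg.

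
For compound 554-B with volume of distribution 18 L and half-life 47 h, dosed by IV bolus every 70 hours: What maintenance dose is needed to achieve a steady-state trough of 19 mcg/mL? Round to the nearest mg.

τ/t½ = 70/47 ≈ 1.4894, so f = (1/2)^(70/47) ≈ 0.356170.
Cmin,ss = (D/Vd)·f/(1−f), so D = Cmin,ss·Vd·(1−f)/f.
D = 19 × 18 × (1−f)/f ≈ 19 × 18 × 1.80765 ≈ 618.22 mg.

618 mg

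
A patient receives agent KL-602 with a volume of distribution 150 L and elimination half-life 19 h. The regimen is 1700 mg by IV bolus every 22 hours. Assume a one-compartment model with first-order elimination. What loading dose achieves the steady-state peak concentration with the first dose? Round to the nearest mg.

3081 mg

f = (1/2)^(22/19) ≈ 0.448166; accumulation ratio R = 1/(1−f) ≈ 1.81214.
Loading dose to hit Cmax,ss on first dose: D_load = D_maint·R ≈ 1700 × 1.81214 ≈ 3080.64 mg.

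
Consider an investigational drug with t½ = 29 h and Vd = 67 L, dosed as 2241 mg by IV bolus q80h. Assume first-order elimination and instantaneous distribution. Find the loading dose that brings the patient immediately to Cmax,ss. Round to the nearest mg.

f = (1/2)^(80/29) ≈ 0.147765; accumulation ratio R = 1/(1−f) ≈ 1.17339.
Loading dose to hit Cmax,ss on first dose: D_load = D_maint·R ≈ 2241 × 1.17339 ≈ 2629.57 mg.

2630 mg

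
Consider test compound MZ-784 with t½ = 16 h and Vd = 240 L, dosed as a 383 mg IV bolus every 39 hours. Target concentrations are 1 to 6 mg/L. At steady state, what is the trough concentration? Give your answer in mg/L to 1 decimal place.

Over one 39-h interval, 39/16 ≈ 2.4375 half-lives elapse, leaving f ≈ 0.1846 of each dose.
Each bolus raises the concentration by D/Vd = 383/240 ≈ 1.596 mg/L.
Steady-state trough Cmin,ss = C₀·f/(1−f) ≈ 1.596 × 0.1846/0.8154 ≈ 0.361 mg/L.
Trough 0.4 mg/L vs MEC 1 mg/L: subtherapeutic.

0.4 mg/L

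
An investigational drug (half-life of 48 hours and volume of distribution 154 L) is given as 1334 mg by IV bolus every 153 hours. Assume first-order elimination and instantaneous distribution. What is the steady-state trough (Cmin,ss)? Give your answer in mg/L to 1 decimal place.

τ/t½ = 153/48 ≈ 3.1875, so fraction remaining f = (1/2)^(153/48) ≈ 0.1098.
Accumulation ratio R = 1/(1 − f) ≈ 1/0.8902 ≈ 1.1233.
Single-dose peak C₀ = D/Vd = 1334/154 ≈ 8.662 mg/L.
Steady-state peak Cmax,ss = C₀·R ≈ 8.662 × 1.1233 ≈ 9.730 mg/L.
Steady-state trough Cmin,ss = Cmax,ss·f ≈ 9.730 × 0.1098 ≈ 1.068 mg/L.

1.1 mg/L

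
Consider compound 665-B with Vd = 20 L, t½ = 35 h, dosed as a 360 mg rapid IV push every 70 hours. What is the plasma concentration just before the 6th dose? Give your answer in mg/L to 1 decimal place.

6.0 mg/L

f = (1/2)^(τ/t½) = (1/2)^(70/35) ≈ 0.2500.
C₀ = D/Vd = 360/20 ≈ 18.000 mg/L.
Before the 6th dose, 5 doses have been given. Superposition: Cmin = C₀·(f + f² + … + f^5).
≈ 18.000 × (0.2500 + 0.0625 + 0.0156 + 0.0039 + 0.0010) ≈ 18.000 × 0.3330 ≈ 5.994 mg/L.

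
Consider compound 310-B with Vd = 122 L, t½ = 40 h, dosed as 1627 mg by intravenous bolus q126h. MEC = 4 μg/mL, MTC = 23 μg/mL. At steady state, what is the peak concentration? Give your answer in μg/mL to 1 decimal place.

Over one 126-h interval, 126/40 ≈ 3.15 half-lives elapse, leaving f ≈ 0.1127 of each dose.
Accumulation ratio R = 1/(1 − f) ≈ 1/0.8873 ≈ 1.1270.
Single-dose peak C₀ = D/Vd = 1627/122 ≈ 13.336 μg/mL.
Steady-state peak Cmax,ss = C₀·R ≈ 13.336 × 1.1270 ≈ 15.030 μg/mL.
Peak 15.0 μg/mL vs MTC 23 μg/mL: below toxic threshold.

15.0 μg/mL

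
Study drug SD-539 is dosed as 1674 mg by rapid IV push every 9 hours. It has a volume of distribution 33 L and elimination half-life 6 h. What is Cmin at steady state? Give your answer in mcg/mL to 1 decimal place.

27.7 mcg/mL

τ/t½ = 9/6 ≈ 1.5, so fraction remaining f = (1/2)^(9/6) ≈ 0.3536.
At steady state, accumulation factor R = 1/(1 − e^(−kτ)) ≈ 1.5470.
Single-dose peak C₀ = D/Vd = 1674/33 ≈ 50.727 mcg/mL.
Cmax,ss = C₀/(1 − f) ≈ 50.727/0.6464 ≈ 78.476 mcg/mL.
Steady-state trough Cmin,ss = Cmax,ss·f ≈ 78.476 × 0.3536 ≈ 27.749 mcg/mL.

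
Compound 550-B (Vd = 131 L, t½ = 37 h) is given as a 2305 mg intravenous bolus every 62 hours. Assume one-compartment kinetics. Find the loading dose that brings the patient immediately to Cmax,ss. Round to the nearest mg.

f = (1/2)^(62/37) ≈ 0.313019; accumulation ratio R = 1/(1−f) ≈ 1.45564.
Loading dose to hit Cmax,ss on first dose: D_load = D_maint·R ≈ 2305 × 1.45564 ≈ 3355.25 mg.

3355 mg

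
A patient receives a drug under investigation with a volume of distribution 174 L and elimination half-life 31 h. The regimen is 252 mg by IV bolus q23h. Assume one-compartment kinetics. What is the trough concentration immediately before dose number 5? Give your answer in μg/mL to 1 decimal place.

1.9 μg/mL

f = (1/2)^(τ/t½) = (1/2)^(23/31) ≈ 0.5979.
C₀ = D/Vd = 252/174 ≈ 1.448 μg/mL.
Before the 5th dose, 4 doses have been given. Superposition: Cmin = C₀·(f + f² + … + f^4).
≈ 1.448 × (0.5979 + 0.3575 + 0.2137 + 0.1278) ≈ 1.448 × 1.2969 ≈ 1.878 μg/mL.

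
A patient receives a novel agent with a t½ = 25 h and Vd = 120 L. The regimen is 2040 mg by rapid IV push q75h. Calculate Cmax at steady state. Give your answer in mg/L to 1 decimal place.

τ = 75 h = 3 half-lives, so f = (1/2)^3 = 0.125.
At steady state, R = 1/(1 − 0.125) = 8/7.
Single-dose peak C₀ = D/Vd = 2040/120 = 17 mg/L.
Steady-state peak Cmax,ss = C₀·R = 17 × 8/7 ≈ 19.429 mg/L.

19.4 mg/L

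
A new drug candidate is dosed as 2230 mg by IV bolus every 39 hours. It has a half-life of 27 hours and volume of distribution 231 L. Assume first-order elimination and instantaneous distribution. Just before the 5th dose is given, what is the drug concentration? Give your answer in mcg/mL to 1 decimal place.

5.5 mcg/mL

f = (1/2)^(τ/t½) = (1/2)^(39/27) ≈ 0.3674.
C₀ = D/Vd = 2230/231 ≈ 9.654 mcg/mL.
Before the 5th dose, 4 doses have been given. Superposition: Cmin = C₀·(f + f² + … + f^4).
≈ 9.654 × (0.3674 + 0.1350 + 0.0496 + 0.0182) ≈ 9.654 × 0.5702 ≈ 5.505 mcg/mL.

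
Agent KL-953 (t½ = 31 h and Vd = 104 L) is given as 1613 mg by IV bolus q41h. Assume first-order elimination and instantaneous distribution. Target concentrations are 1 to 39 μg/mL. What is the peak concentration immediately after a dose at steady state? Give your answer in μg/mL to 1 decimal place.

k = ln2/t½ = ln2/31 ≈ 0.022360 h⁻¹; fraction remaining f = e^(−kτ) = e^(−0.022360×41) ≈ 0.3998.
At steady state, accumulation factor R = 1/(1 − e^(−kτ)) ≈ 1.6661.
Single-dose peak C₀ = D/Vd = 1613/104 ≈ 15.510 μg/mL.
Steady-state peak Cmax,ss = C₀·R ≈ 15.510 × 1.6661 ≈ 25.841 μg/mL.
Peak 25.8 μg/mL vs MTC 39 μg/mL: below toxic threshold.

25.8 μg/mL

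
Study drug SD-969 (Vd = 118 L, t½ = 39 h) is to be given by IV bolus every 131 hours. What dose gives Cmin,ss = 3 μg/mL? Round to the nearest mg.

3278 mg

τ/t½ = 131/39 ≈ 3.359, so f = (1/2)^(131/39) ≈ 0.097465.
Cmin,ss = (D/Vd)·f/(1−f), so D = Cmin,ss·Vd·(1−f)/f.
D = 3 × 118 × (1−f)/f ≈ 3 × 118 × 9.26009 ≈ 3278.07 mg.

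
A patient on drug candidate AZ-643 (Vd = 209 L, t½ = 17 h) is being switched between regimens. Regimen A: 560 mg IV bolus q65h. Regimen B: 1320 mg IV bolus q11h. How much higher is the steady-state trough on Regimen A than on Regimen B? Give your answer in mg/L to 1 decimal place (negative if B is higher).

Regimen A: f = (1/2)^(65/17) ≈ 0.0706; Cmin,ss = (560/209)·f/(1−f) ≈ 0.204 mg/L.
Regimen B: f = (1/2)^(11/17) ≈ 0.6386; Cmin,ss = (1320/209)·f/(1−f) ≈ 11.160 mg/L.
Difference ≈ 0.204 − 11.160 ≈ -10.956 mg/L.

-11.0 mg/L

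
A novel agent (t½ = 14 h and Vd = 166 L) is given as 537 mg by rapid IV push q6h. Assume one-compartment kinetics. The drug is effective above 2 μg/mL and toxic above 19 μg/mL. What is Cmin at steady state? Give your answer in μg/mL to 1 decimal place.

9.4 μg/mL

τ/t½ = 6/14 ≈ 0.42857, so fraction remaining f = (1/2)^(6/14) ≈ 0.7430.
At steady state, accumulation factor R = 1/(1 − e^(−kτ)) ≈ 3.8911.
Single-dose peak C₀ = D/Vd = 537/166 ≈ 3.235 μg/mL.
Steady-state peak Cmax,ss = C₀·R ≈ 3.235 × 3.8911 ≈ 12.588 μg/mL.
One interval later, Cmin,ss = Cmax,ss·e^(−kτ) ≈ 12.588 × 0.7430 ≈ 9.353 μg/mL.
Trough 9.4 μg/mL vs MEC 2 μg/mL: adequate.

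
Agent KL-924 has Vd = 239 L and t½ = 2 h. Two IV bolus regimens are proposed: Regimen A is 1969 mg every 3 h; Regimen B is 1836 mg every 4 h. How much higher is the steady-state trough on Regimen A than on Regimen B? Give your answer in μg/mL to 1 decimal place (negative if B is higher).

Regimen A: f = (1/2)^(3/2) ≈ 0.3536; Cmin,ss = (1969/239)·f/(1−f) ≈ 4.507 μg/mL.
Regimen B: f = (1/2)^(4/2) ≈ 0.2500; Cmin,ss = (1836/239)·f/(1−f) ≈ 2.561 μg/mL.
Difference ≈ 4.507 − 2.561 ≈ 1.946 μg/mL.

1.9 μg/mL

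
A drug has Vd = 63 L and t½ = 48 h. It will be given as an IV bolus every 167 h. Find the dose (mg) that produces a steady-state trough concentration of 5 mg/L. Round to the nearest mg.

3198 mg

τ/t½ = 167/48 ≈ 3.4792, so f = (1/2)^(167/48) ≈ 0.089674.
Cmin,ss = (D/Vd)·f/(1−f), so D = Cmin,ss·Vd·(1−f)/f.
D = 5 × 63 × (1−f)/f ≈ 5 × 63 × 10.15150 ≈ 3197.72 mg.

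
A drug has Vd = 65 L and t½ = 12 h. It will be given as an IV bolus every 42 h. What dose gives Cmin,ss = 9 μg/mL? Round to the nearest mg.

6034 mg

τ/t½ = 42/12 ≈ 3.5, so f = (1/2)^(42/12) ≈ 0.088388.
Cmin,ss = (D/Vd)·f/(1−f), so D = Cmin,ss·Vd·(1−f)/f.
D = 9 × 65 × (1−f)/f ≈ 9 × 65 × 10.31375 ≈ 6033.54 mg.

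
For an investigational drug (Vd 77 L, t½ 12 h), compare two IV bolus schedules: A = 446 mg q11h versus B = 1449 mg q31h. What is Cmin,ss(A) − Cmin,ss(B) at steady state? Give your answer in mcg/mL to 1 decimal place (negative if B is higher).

Regimen A: f = (1/2)^(11/12) ≈ 0.5297; Cmin,ss = (446/77)·f/(1−f) ≈ 6.524 mcg/mL.
Regimen B: f = (1/2)^(31/12) ≈ 0.1669; Cmin,ss = (1449/77)·f/(1−f) ≈ 3.770 mcg/mL.
Difference ≈ 6.524 − 3.770 ≈ 2.754 mcg/mL.

2.8 mcg/mL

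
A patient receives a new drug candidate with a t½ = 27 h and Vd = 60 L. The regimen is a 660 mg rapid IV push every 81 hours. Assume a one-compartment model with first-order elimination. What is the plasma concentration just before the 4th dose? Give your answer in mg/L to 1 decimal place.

f = (1/2)^(τ/t½) = (1/2)^(81/27) ≈ 0.1250.
C₀ = D/Vd = 660/60 ≈ 11.000 mg/L.
Before the 4th dose, 3 doses have been given. Superposition: Cmin = C₀·(f + f² + … + f^3).
≈ 11.000 × (0.1250 + 0.0156 + 0.0020) ≈ 11.000 × 0.1426 ≈ 1.569 mg/L.

1.6 mg/L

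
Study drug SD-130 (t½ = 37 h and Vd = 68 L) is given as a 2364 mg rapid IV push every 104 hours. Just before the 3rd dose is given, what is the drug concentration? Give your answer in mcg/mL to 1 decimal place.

5.7 mcg/mL

f = (1/2)^(τ/t½) = (1/2)^(104/37) ≈ 0.1425.
C₀ = D/Vd = 2364/68 ≈ 34.765 mcg/mL.
Before the 3rd dose, 2 doses have been given. Superposition: Cmin = C₀·(f + f²).
≈ 34.765 × (0.1425 + 0.0203) ≈ 34.765 × 0.1628 ≈ 5.660 mcg/mL.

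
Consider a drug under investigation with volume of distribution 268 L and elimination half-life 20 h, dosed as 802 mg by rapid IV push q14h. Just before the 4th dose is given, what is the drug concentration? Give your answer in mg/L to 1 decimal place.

f = (1/2)^(τ/t½) = (1/2)^(14/20) ≈ 0.6156.
C₀ = D/Vd = 802/268 ≈ 2.993 mg/L.
Before the 4th dose, 3 doses have been given. Superposition: Cmin = C₀·(f + f² + … + f^3).
≈ 2.993 × (0.6156 + 0.3790 + 0.2333) ≈ 2.993 × 1.2279 ≈ 3.675 mg/L.

3.7 mg/L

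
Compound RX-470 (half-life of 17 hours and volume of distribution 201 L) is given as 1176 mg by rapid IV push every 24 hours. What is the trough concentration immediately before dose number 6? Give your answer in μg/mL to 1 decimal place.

f = (1/2)^(τ/t½) = (1/2)^(24/17) ≈ 0.3759.
C₀ = D/Vd = 1176/201 ≈ 5.851 μg/mL.
Before the 6th dose, 5 doses have been given. Superposition: Cmin = C₀·(f + f² + … + f^5).
≈ 5.851 × (0.3759 + 0.1413 + 0.0531 + 0.0200 + 0.0075) ≈ 5.851 × 0.5978 ≈ 3.498 μg/mL.

3.5 μg/mL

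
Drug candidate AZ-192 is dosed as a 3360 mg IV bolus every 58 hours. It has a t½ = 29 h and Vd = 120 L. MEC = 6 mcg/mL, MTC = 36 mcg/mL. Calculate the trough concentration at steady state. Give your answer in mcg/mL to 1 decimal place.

9.3 mcg/mL

The dosing interval is 2 half-lives, so f = 2^(−2) = 0.25.
At steady state, R = 1/(1 − 0.25) = 4/3.
Single-dose peak C₀ = D/Vd = 3360/120 = 28 mcg/mL.
Steady-state peak Cmax,ss = C₀·R = 28 × 4/3 ≈ 37.333 mcg/mL.
Steady-state trough Cmin,ss = Cmax,ss·f ≈ 37.333 × 0.25 ≈ 9.333 mcg/mL.
Trough 9.3 mcg/mL vs MEC 6 mcg/mL: adequate.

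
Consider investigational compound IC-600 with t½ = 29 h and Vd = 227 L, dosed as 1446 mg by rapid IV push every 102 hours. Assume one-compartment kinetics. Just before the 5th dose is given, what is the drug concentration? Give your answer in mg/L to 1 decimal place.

0.6 mg/L

f = (1/2)^(τ/t½) = (1/2)^(102/29) ≈ 0.0873.
C₀ = D/Vd = 1446/227 ≈ 6.370 mg/L.
Before the 5th dose, 4 doses have been given. Superposition: Cmin = C₀·(f + f² + … + f^4).
≈ 6.370 × (0.0873 + 0.0076 + 0.0007 + 0.0001) ≈ 6.370 × 0.0957 ≈ 0.610 mg/L.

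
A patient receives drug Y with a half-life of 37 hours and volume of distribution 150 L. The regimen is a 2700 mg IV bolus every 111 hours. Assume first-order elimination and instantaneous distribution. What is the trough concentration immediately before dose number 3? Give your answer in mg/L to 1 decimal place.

2.5 mg/L

f = (1/2)^(τ/t½) = (1/2)^(111/37) ≈ 0.1250.
C₀ = D/Vd = 2700/150 ≈ 18.000 mg/L.
Before the 3rd dose, 2 doses have been given. Superposition: Cmin = C₀·(f + f²).
≈ 18.000 × (0.1250 + 0.0156) ≈ 18.000 × 0.1406 ≈ 2.531 mg/L.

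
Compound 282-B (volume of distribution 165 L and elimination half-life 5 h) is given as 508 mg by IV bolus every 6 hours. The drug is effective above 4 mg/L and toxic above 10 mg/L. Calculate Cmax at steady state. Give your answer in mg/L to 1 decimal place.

5.5 mg/L

Over one 6-h interval, 6/5 ≈ 1.2 half-lives elapse, leaving f ≈ 0.4353 of each dose.
Accumulation ratio R = 1/(1 − f) ≈ 1/0.5647 ≈ 1.7709.
Single-dose peak C₀ = D/Vd = 508/165 ≈ 3.079 mg/L.
Cmax,ss = C₀/(1 − f) ≈ 3.079/0.5647 ≈ 5.452 mg/L.
Peak 5.5 mg/L vs MTC 10 mg/L: below toxic threshold.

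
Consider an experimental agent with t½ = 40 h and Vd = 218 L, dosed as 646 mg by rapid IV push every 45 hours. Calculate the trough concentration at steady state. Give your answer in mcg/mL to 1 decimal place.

2.5 mcg/mL

Over one 45-h interval, 45/40 ≈ 1.125 half-lives elapse, leaving f ≈ 0.4585 of each dose.
At steady state, accumulation factor R = 1/(1 − e^(−kτ)) ≈ 1.8467.
Single-dose peak C₀ = D/Vd = 646/218 ≈ 2.963 mcg/mL.
Steady-state peak Cmax,ss = C₀·R ≈ 2.963 × 1.8467 ≈ 5.472 mcg/mL.
One interval later, Cmin,ss = Cmax,ss·e^(−kτ) ≈ 5.472 × 0.4585 ≈ 2.509 mcg/mL.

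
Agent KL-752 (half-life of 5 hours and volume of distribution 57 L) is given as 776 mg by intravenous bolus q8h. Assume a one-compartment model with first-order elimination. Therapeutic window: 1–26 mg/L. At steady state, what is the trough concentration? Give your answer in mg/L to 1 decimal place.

τ/t½ = 8/5 ≈ 1.6, so fraction remaining f = (1/2)^(8/5) ≈ 0.3299.
Each bolus raises the concentration by D/Vd = 776/57 ≈ 13.614 mg/L.
Steady-state trough Cmin,ss = C₀·f/(1−f) ≈ 13.614 × 0.3299/0.6701 ≈ 6.702 mg/L.
Trough 6.7 mg/L vs MEC 1 mg/L: adequate.

6.7 mg/L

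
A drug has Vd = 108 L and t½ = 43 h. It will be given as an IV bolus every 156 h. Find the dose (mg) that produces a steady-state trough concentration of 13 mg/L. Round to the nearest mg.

τ/t½ = 156/43 ≈ 3.6279, so f = (1/2)^(156/43) ≈ 0.080889.
Cmin,ss = (D/Vd)·f/(1−f), so D = Cmin,ss·Vd·(1−f)/f.
D = 13 × 108 × (1−f)/f ≈ 13 × 108 × 11.36262 ≈ 15953.12 mg.

15953 mg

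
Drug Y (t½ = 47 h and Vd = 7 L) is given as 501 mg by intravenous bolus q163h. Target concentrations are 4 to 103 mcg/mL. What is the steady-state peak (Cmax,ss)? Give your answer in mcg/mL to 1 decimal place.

Over one 163-h interval, 163/47 ≈ 3.4681 half-lives elapse, leaving f ≈ 0.0904 of each dose.
At steady state, accumulation factor R = 1/(1 − e^(−kτ)) ≈ 1.0994.
Each bolus raises the concentration by D/Vd = 501/7 ≈ 71.571 mcg/mL.
Cmax,ss = C₀/(1 − f) ≈ 71.571/0.9096 ≈ 78.684 mcg/mL.
Peak 78.7 mcg/mL vs MTC 103 mcg/mL: below toxic threshold.

78.7 mcg/mL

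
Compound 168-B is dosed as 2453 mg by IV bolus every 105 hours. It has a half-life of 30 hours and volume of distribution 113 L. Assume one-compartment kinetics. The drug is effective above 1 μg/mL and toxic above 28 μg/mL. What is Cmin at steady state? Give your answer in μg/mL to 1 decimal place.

k = ln2/t½ = ln2/30 ≈ 0.023105 h⁻¹; fraction remaining f = e^(−kτ) = e^(−0.023105×105) ≈ 0.0884.
Accumulation ratio R = 1/(1 − f) ≈ 1/0.9116 ≈ 1.0970.
Single-dose peak C₀ = D/Vd = 2453/113 ≈ 21.708 μg/mL.
Steady-state peak Cmax,ss = C₀·R ≈ 21.708 × 1.0970 ≈ 23.814 μg/mL.
One interval later, Cmin,ss = Cmax,ss·e^(−kτ) ≈ 23.814 × 0.0884 ≈ 2.105 μg/mL.
Trough 2.1 μg/mL vs MEC 1 μg/mL: adequate.

2.1 μg/mL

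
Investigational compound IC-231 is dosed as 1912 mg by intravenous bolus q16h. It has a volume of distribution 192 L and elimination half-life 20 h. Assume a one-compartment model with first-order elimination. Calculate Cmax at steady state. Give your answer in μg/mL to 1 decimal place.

Over one 16-h interval, 16/20 ≈ 0.8 half-lives elapse, leaving f ≈ 0.5743 of each dose.
Accumulation ratio R = 1/(1 − f) ≈ 1/0.4257 ≈ 2.3491.
Single-dose peak C₀ = D/Vd = 1912/192 ≈ 9.958 μg/mL.
Steady-state peak Cmax,ss = C₀·R ≈ 9.958 × 2.3491 ≈ 23.392 μg/mL.

23.4 μg/mL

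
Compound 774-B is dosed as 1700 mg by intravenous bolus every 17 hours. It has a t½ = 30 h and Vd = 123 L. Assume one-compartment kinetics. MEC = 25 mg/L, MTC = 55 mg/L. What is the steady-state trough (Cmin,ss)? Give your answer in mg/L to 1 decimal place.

Over one 17-h interval, 17/30 ≈ 0.56667 half-lives elapse, leaving f ≈ 0.6752 of each dose.
Single-dose peak C₀ = D/Vd = 1700/123 ≈ 13.821 mg/L.
Steady-state trough Cmin,ss = C₀·f/(1−f) ≈ 13.821 × 0.6752/0.3248 ≈ 28.731 mg/L.
Trough 28.7 mg/L vs MEC 25 mg/L: adequate.

28.7 mg/L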